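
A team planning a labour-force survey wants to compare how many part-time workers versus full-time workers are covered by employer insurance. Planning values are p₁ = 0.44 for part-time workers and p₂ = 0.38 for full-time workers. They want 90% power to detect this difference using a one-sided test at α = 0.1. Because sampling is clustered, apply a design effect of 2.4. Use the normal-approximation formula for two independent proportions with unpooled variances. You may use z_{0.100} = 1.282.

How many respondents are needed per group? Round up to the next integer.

n = (z_α + z_β)² · [p₁(1−p₁) + p₂(1−p₂)] / (p₁ − p₂)²
  = (1.282 + 1.282)² · (0.44·0.56 + 0.38·0.62) / (0.06)²
  = (2.564)² · (0.2464 + 0.2356) / 0.0036
  = 6.5741 · 0.4820 / 0.0036
  = 880.20
Design effect: 2.4 × 880.20 = 2112.48.
Round up → n = 2113 per group.

n = 2113 per group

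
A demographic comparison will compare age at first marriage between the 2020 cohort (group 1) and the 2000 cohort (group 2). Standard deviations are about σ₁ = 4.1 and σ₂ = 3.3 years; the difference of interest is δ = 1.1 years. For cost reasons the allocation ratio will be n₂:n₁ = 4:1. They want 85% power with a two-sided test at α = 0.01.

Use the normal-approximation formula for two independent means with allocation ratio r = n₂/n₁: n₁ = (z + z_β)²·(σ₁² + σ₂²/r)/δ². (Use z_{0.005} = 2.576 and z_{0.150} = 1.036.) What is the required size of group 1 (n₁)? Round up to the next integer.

n₁ = (z_{α/2} + z_β)² · (σ₁² + σ₂²/r) / δ²
   = (2.576 + 1.036)² · (4.1² + 3.3²/4) / 1.1²
   = 13.0465 · (16.81 + 2.7225) / 1.21
   = 13.0465 · 19.5325 / 1.21
   = 210.60
Round up → n₁ = 211; n₂ = r·n₁ = 4 × 211 = 844.

n₁ = 211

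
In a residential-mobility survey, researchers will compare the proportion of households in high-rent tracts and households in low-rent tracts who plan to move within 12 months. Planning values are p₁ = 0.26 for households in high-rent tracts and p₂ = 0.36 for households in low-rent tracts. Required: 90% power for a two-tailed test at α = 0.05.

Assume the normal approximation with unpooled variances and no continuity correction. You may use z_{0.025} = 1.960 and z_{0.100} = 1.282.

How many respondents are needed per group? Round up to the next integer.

n = (z_{α/2} + z_β)² · [p₁(1−p₁) + p₂(1−p₂)] / (p₁ − p₂)²
  = (1.960 + 1.282)² · (0.26·0.74 + 0.36·0.64) / (-0.10)²
  = (3.242)² · (0.1924 + 0.2304) / 0.0100
  = 10.5106 · 0.4228 / 0.0100
  = 444.39
Round up → n = 445 per group.

n = 445 per group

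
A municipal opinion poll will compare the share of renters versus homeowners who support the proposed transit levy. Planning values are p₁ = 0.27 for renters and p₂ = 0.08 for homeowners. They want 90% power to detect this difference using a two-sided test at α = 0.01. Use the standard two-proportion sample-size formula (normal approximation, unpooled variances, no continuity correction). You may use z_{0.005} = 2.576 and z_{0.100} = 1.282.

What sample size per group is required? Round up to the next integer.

n = 112 per group

n = (z_{α/2} + z_β)² · [p₁(1−p₁) + p₂(1−p₂)] / (p₁ − p₂)²
  = (2.576 + 1.282)² · (0.27·0.73 + 0.08·0.92) / (0.19)²
  = (3.858)² · (0.1971 + 0.0736) / 0.0361
  = 14.8842 · 0.2707 / 0.0361
  = 111.61
Round up → n = 112 per group.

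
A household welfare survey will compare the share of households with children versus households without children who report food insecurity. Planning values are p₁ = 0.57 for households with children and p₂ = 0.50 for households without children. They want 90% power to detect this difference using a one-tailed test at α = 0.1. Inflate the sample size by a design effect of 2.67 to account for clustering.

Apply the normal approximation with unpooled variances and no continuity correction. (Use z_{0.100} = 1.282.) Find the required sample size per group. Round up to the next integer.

n = (z_α + z_β)² · [p₁(1−p₁) + p₂(1−p₂)] / (p₁ − p₂)²
  = (1.282 + 1.282)² · (0.57·0.43 + 0.50·0.50) / (0.07)²
  = (2.564)² · (0.2451 + 0.2500) / 0.0049
  = 6.5741 · 0.4951 / 0.0049
  = 664.25
Design effect: 2.67 × 664.25 = 1773.55.
Round up → n = 1774 per group.

n = 1774 per group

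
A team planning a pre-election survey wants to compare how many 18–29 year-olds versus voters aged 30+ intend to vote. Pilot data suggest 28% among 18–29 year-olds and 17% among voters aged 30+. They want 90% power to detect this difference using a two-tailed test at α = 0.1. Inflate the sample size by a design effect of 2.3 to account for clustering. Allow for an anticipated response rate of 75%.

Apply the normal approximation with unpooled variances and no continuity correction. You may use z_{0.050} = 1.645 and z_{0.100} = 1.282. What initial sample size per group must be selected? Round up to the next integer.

n = (z_{α/2} + z_β)² · [p₁(1−p₁) + p₂(1−p₂)] / (p₁ − p₂)²
  = (1.645 + 1.282)² · (0.28·0.72 + 0.17·0.83) / (0.11)²
  = (2.927)² · (0.2016 + 0.1411) / 0.0121
  = 8.5673 · 0.3427 / 0.0121
  = 242.65
Design effect: 2.3 × 242.65 = 558.09.
Adjust for 75% response: 558.09 / 0.75 = 744.12.
Round up → n = 745 per group.

n = 745 per group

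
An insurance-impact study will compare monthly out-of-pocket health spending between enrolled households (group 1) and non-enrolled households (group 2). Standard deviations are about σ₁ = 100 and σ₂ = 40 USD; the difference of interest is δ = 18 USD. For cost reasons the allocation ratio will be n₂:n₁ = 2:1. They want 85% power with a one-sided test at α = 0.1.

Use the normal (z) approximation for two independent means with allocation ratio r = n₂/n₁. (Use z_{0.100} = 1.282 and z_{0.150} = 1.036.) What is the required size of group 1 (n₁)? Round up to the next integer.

n₁ = 180

n₁ = (z_α + z_β)² · (σ₁² + σ₂²/r) / δ²
   = (1.282 + 1.036)² · (100² + 40²/2) / 18²
   = 5.3731 · (10000 + 800) / 324
   = 5.3731 · 10800 / 324
   = 179.10
Round up → n₁ = 180; n₂ = r·n₁ = 2 × 180 = 360.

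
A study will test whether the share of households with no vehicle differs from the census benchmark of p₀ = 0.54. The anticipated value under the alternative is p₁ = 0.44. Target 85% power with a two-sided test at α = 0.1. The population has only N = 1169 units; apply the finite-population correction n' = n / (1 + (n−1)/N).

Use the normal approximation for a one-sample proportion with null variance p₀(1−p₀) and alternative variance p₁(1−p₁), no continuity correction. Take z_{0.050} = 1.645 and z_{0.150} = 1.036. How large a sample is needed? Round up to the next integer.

n = 155

n = [z_{α/2}·√(p₀q₀) + z_β·√(p₁q₁)]² / (p₁ − p₀)²
  = [1.645·√(0.54·0.46) + 1.036·√(0.44·0.56)]² / (-0.10)²
  = [1.645·0.4984 + 1.036·0.4964]² / 0.0100
  = [1.3341]² / 0.0100
  = 177.99
Finite-population correction (N = 1169): 177.99 / (1 + (177.99 − 1)/1169) = 154.58.
Round up → n = 155.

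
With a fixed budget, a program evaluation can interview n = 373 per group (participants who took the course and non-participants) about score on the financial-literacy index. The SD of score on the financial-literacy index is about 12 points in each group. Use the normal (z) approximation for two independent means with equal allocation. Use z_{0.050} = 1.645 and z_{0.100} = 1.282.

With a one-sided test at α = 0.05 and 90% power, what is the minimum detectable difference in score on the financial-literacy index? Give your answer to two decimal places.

Minimum detectable difference ≈ 2.57 points

δ = (z_α + z_β) · √((σ₁²+σ₂²)/n)
  = (1.645 + 1.282) · √(288/373)
  = 2.927 · √0.77212
  = 2.927 · 0.8787
  = 2.5720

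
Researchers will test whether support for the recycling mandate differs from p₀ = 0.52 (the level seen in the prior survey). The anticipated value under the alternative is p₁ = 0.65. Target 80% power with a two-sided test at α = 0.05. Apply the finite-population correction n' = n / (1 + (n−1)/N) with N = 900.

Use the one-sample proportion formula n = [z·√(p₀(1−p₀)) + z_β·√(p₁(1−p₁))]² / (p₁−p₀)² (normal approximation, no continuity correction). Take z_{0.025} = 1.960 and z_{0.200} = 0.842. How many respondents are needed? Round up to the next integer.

n = 101

n = [z_{α/2}·√(p₀q₀) + z_β·√(p₁q₁)]² / (p₁ − p₀)²
  = [1.960·√(0.52·0.48) + 0.842·√(0.65·0.35)]² / (0.13)²
  = [1.960·0.4996 + 0.842·0.4770]² / 0.0169
  = [1.3808]² / 0.0169
  = 112.82
Finite-population correction (N = 900): 112.82 / (1 + (112.82 − 1)/900) = 100.35.
Round up → n = 101.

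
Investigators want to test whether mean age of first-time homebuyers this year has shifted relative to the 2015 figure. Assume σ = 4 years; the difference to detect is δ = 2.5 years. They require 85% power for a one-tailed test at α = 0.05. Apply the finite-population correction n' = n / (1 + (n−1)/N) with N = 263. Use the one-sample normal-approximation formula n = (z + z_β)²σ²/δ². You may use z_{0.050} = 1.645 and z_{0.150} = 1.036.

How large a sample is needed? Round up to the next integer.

n = (z_α + z_β)² · σ² / δ²
  = (1.645 + 1.036)² · 4² / 2.5²
  = 7.1878 · 16 / 6.25
  = 18.40
Finite-population correction (N = 263): 18.40 / (1 + (18.40 − 1)/263) = 17.26.
Round up → n = 18.

n = 18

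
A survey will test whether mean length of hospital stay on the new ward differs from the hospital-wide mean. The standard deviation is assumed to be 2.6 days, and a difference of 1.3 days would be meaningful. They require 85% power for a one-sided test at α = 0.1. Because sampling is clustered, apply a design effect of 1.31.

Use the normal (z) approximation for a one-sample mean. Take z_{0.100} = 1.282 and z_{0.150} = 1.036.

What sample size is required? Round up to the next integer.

n = 29

n = (z_α + z_β)² · σ² / δ²
  = (1.282 + 1.036)² · 2.6² / 1.3²
  = 5.3731 · 6.76 / 1.69
  = 21.49
Design effect: 1.31 × 21.49 = 28.16.
Round up → n = 29.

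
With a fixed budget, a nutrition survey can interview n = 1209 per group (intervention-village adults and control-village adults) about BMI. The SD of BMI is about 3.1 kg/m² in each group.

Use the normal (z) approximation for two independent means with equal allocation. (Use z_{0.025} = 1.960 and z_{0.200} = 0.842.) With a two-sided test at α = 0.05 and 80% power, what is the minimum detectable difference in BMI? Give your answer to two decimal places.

Minimum detectable difference ≈ 0.35 kg/m²

δ = (z_{α/2} + z_β) · √((σ₁²+σ₂²)/n)
  = (1.960 + 0.842) · √(19.22/1209)
  = 2.802 · √0.0159
  = 2.802 · 0.1261
  = 0.3533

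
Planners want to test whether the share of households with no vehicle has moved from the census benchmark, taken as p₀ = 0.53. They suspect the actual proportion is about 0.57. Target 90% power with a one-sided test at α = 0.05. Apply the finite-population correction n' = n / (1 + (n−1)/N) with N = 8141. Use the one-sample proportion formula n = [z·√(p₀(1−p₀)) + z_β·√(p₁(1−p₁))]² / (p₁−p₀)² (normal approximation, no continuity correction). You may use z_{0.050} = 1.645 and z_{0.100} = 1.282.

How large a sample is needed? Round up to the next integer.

n = 1140

n = [z_α·√(p₀q₀) + z_β·√(p₁q₁)]² / (p₁ − p₀)²
  = [1.645·√(0.53·0.47) + 1.282·√(0.57·0.43)]² / (0.04)²
  = [1.645·0.4991 + 1.282·0.4951]² / 0.0016
  = [1.4557]² / 0.0016
  = 1324.42
Finite-population correction (N = 8141): 1324.42 / (1 + (1324.42 − 1)/8141) = 1139.23.
Round up → n = 1140.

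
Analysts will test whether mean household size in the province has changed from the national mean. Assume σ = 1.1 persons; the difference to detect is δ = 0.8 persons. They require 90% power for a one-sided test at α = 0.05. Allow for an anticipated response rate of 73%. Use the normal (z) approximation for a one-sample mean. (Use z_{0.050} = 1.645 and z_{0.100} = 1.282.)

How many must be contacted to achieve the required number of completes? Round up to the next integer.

n = 23

n = (z_α + z_β)² · σ² / δ²
  = (1.645 + 1.282)² · 1.1² / 0.8²
  = 8.5673 · 1.21 / 0.64
  = 16.20
Adjust for 73% response: 16.20 / 0.73 = 22.19.
Round up → n = 23.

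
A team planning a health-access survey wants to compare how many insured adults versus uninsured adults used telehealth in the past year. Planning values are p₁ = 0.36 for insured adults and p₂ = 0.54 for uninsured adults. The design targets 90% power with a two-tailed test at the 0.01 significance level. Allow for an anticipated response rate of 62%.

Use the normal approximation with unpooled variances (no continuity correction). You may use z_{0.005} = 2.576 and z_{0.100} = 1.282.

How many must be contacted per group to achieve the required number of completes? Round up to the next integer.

n = 355 per group

n = (z_{α/2} + z_β)² · [p₁(1−p₁) + p₂(1−p₂)] / (p₁ − p₂)²
  = (2.576 + 1.282)² · (0.36·0.64 + 0.54·0.46) / (-0.18)²
  = (3.858)² · (0.2304 + 0.2484) / 0.0324
  = 14.8842 · 0.4788 / 0.0324
  = 219.95
Adjust for 62% response: 219.95 / 0.62 = 354.77.
Round up → n = 355 per group.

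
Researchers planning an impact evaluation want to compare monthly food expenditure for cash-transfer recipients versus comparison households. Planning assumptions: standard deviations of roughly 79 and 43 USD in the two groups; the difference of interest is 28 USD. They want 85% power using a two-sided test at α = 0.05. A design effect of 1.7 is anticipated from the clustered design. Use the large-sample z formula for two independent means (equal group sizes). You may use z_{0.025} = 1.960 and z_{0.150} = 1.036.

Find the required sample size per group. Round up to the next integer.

n = (z_{α/2} + z_β)² · (σ₁² + σ₂²) / δ²
  = (1.960 + 1.036)² · (79² + 43² = 8090) / 28²
  = 8.9760 · 8090 / 784
  = 92.62
Design effect: 1.7 × 92.62 = 157.46.
Round up → n = 158 per group.

n = 158 per group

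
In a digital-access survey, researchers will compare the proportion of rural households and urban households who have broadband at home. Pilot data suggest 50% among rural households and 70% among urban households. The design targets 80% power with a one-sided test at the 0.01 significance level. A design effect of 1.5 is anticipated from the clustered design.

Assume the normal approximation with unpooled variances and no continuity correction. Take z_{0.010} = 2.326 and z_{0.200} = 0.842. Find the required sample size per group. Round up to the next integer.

n = 174 per group

n = (z_α + z_β)² · [p₁(1−p₁) + p₂(1−p₂)] / (p₁ − p₂)²
  = (2.326 + 0.842)² · (0.50·0.50 + 0.70·0.30) / (-0.20)²
  = (3.168)² · (0.2500 + 0.2100) / 0.0400
  = 10.0362 · 0.4600 / 0.0400
  = 115.42
Design effect: 1.5 × 115.42 = 173.12.
Round up → n = 174 per group.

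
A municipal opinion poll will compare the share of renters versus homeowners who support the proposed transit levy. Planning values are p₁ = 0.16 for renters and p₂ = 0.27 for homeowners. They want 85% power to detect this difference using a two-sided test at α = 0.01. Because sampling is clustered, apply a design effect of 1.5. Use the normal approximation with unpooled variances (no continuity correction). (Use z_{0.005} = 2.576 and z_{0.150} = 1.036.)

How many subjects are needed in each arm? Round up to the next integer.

n = (z_{α/2} + z_β)² · [p₁(1−p₁) + p₂(1−p₂)] / (p₁ − p₂)²
  = (2.576 + 1.036)² · (0.16·0.84 + 0.27·0.73) / (-0.11)²
  = (3.612)² · (0.1344 + 0.1971) / 0.0121
  = 13.0465 · 0.3315 / 0.0121
  = 357.43
Design effect: 1.5 × 357.43 = 536.15.
Round up → n = 537 per group.

n = 537 per group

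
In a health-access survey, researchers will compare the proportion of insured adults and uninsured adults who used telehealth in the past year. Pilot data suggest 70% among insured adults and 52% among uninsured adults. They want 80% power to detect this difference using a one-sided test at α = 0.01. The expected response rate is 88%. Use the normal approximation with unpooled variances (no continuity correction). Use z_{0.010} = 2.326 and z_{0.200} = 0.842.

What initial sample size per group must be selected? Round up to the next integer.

n = (z_α + z_β)² · [p₁(1−p₁) + p₂(1−p₂)] / (p₁ − p₂)²
  = (2.326 + 0.842)² · (0.70·0.30 + 0.52·0.48) / (0.18)²
  = (3.168)² · (0.2100 + 0.2496) / 0.0324
  = 10.0362 · 0.4596 / 0.0324
  = 142.37
Adjust for 88% response: 142.37 / 0.88 = 161.78.
Round up → n = 162 per group.

n = 162 per group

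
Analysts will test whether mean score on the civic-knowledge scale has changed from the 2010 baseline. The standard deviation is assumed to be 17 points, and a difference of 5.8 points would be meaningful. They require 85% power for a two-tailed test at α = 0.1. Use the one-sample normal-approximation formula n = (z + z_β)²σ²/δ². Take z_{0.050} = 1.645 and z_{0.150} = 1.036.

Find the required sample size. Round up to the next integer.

n = 62

n = (z_{α/2} + z_β)² · σ² / δ²
  = (1.645 + 1.036)² · 17² / 5.8²
  = 7.1878 · 289 / 33.64
  = 61.75
Round up → n = 62.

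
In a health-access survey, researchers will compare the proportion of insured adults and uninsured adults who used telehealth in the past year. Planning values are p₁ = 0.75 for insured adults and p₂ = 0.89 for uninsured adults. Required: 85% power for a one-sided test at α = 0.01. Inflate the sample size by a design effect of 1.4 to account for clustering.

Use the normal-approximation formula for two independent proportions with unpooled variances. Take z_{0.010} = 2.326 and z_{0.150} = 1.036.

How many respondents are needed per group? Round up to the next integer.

n = (z_α + z_β)² · [p₁(1−p₁) + p₂(1−p₂)] / (p₁ − p₂)²
  = (2.326 + 1.036)² · (0.75·0.25 + 0.89·0.11) / (-0.14)²
  = (3.362)² · (0.1875 + 0.0979) / 0.0196
  = 11.3030 · 0.2854 / 0.0196
  = 164.59
Design effect: 1.4 × 164.59 = 230.42.
Round up → n = 231 per group.

n = 231 per group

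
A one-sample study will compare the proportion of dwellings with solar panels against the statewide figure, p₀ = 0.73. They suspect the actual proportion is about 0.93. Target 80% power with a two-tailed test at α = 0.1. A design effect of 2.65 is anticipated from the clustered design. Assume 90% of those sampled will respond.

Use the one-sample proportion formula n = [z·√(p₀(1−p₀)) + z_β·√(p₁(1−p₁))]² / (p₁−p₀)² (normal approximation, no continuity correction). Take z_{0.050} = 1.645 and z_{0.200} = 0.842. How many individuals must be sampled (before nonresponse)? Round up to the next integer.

n = 66

n = [z_{α/2}·√(p₀q₀) + z_β·√(p₁q₁)]² / (p₁ − p₀)²
  = [1.645·√(0.73·0.27) + 0.842·√(0.93·0.07)]² / (0.20)²
  = [1.645·0.4440 + 0.842·0.2551]² / 0.0400
  = [0.9451]² / 0.0400
  = 22.33
Design effect: 2.65 × 22.33 = 59.18.
Adjust for 90% response: 59.18 / 0.90 = 65.76.
Round up → n = 66.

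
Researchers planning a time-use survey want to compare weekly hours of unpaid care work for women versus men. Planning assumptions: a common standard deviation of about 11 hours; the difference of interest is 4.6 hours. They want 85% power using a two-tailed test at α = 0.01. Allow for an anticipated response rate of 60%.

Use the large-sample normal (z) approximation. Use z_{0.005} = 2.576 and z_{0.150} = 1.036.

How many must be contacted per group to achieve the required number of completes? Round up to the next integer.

n = 249 per group

n = (z_{α/2} + z_β)² · (σ₁² + σ₂²) / δ²
  = (2.576 + 1.036)² · (2·11² = 242) / 4.6²
  = 13.0465 · 242 / 21.16
  = 149.21
Adjust for 60% response: 149.21 / 0.60 = 248.68.
Round up → n = 249 per group.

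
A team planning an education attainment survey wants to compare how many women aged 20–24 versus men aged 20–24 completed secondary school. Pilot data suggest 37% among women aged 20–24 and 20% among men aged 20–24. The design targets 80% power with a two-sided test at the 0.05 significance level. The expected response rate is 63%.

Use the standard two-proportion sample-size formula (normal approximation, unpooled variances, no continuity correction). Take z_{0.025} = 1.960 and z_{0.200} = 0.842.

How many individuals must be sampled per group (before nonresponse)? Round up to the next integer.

n = (z_{α/2} + z_β)² · [p₁(1−p₁) + p₂(1−p₂)] / (p₁ − p₂)²
  = (1.960 + 0.842)² · (0.37·0.63 + 0.20·0.80) / (0.17)²
  = (2.802)² · (0.2331 + 0.1600) / 0.0289
  = 7.8512 · 0.3931 / 0.0289
  = 106.79
Adjust for 63% response: 106.79 / 0.63 = 169.51.
Round up → n = 170 per group.

n = 170 per group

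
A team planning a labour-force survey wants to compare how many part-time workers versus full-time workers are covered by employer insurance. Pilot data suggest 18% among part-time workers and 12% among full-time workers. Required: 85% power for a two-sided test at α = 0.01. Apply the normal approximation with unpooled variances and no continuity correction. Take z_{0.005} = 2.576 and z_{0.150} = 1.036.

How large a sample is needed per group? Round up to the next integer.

n = (z_{α/2} + z_β)² · [p₁(1−p₁) + p₂(1−p₂)] / (p₁ − p₂)²
  = (2.576 + 1.036)² · (0.18·0.82 + 0.12·0.88) / (0.06)²
  = (3.612)² · (0.1476 + 0.1056) / 0.0036
  = 13.0465 · 0.2532 / 0.0036
  = 917.61
Round up → n = 918 per group.

n = 918 per group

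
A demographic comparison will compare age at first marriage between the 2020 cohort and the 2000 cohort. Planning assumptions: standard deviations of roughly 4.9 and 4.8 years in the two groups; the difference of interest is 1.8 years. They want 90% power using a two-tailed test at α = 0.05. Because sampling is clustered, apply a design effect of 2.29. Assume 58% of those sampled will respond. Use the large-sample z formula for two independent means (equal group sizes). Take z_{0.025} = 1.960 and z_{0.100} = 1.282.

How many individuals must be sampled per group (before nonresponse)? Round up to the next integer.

n = (z_{α/2} + z_β)² · (σ₁² + σ₂²) / δ²
  = (1.960 + 1.282)² · (4.9² + 4.8² = 47.05) / 1.8²
  = 10.5106 · 47.05 / 3.24
  = 152.63
Design effect: 2.29 × 152.63 = 349.52.
Adjust for 58% response: 349.52 / 0.58 = 602.63.
Round up → n = 603 per group.

n = 603 per group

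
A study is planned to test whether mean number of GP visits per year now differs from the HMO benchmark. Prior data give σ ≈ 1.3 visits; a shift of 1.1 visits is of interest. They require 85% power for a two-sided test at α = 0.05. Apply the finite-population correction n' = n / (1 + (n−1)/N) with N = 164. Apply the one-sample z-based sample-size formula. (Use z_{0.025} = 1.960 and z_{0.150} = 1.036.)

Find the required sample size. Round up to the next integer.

n = 12

n = (z_{α/2} + z_β)² · σ² / δ²
  = (1.960 + 1.036)² · 1.3² / 1.1²
  = 8.9760 · 1.69 / 1.21
  = 12.54
Finite-population correction (N = 164): 12.54 / (1 + (12.54 − 1)/164) = 11.71.
Round up → n = 12.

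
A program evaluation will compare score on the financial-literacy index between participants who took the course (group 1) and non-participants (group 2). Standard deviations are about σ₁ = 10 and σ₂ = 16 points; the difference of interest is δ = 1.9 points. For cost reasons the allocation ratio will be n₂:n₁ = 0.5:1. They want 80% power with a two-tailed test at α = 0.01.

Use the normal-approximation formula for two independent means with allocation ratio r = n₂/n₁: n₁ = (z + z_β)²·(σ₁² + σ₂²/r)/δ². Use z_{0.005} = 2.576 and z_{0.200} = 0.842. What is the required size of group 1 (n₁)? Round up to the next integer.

n₁ = 1981

n₁ = (z_{α/2} + z_β)² · (σ₁² + σ₂²/r) / δ²
   = (2.576 + 0.842)² · (10² + 16²/0.5) / 1.9²
   = 11.6827 · (100 + 512) / 3.61
   = 11.6827 · 612 / 3.61
   = 1980.56
Round up → n₁ = 1981; n₂ = r·n₁ = 0.5 × 1981 = 991.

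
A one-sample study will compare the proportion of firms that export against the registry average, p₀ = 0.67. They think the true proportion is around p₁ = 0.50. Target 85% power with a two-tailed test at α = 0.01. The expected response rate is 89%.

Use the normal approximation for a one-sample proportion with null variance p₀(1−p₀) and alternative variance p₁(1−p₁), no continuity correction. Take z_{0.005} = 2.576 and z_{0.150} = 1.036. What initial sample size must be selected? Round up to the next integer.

n = [z_{α/2}·√(p₀q₀) + z_β·√(p₁q₁)]² / (p₁ − p₀)²
  = [2.576·√(0.67·0.33) + 1.036·√(0.50·0.50)]² / (-0.17)²
  = [2.576·0.4702 + 1.036·0.5000]² / 0.0289
  = [1.7293]² / 0.0289
  = 103.47
Adjust for 89% response: 103.47 / 0.89 = 116.26.
Round up → n = 117.

n = 117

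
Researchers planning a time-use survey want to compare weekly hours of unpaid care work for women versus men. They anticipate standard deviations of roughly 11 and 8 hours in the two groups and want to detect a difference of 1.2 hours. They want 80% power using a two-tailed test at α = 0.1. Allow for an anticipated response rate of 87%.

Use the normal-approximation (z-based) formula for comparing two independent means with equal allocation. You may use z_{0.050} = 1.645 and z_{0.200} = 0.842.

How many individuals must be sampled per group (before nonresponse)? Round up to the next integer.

n = 914 per group

n = (z_{α/2} + z_β)² · (σ₁² + σ₂²) / δ²
  = (1.645 + 0.842)² · (11² + 8² = 185) / 1.2²
  = 6.1852 · 185 / 1.44
  = 794.62
Adjust for 87% response: 794.62 / 0.87 = 913.36.
Round up → n = 914 per group.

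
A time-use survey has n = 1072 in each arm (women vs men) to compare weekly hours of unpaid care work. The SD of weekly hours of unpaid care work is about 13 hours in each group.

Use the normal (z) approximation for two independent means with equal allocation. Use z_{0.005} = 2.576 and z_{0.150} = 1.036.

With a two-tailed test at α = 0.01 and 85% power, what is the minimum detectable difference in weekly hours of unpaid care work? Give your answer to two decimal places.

δ = (z_{α/2} + z_β) · √((σ₁²+σ₂²)/n)
  = (2.576 + 1.036) · √(338/1072)
  = 3.612 · √0.3153
  = 3.612 · 0.5615
  = 2.0282

Minimum detectable difference ≈ 2.03 hours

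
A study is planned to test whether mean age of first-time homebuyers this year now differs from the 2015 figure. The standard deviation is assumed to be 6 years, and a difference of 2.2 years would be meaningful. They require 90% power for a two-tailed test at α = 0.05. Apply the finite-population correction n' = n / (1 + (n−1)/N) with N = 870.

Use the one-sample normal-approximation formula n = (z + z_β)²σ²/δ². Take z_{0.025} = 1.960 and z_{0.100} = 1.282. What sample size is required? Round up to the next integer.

n = 72

n = (z_{α/2} + z_β)² · σ² / δ²
  = (1.960 + 1.282)² · 6² / 2.2²
  = 10.5106 · 36 / 4.84
  = 78.18
Finite-population correction (N = 870): 78.18 / (1 + (78.18 − 1)/870) = 71.81.
Round up → n = 72.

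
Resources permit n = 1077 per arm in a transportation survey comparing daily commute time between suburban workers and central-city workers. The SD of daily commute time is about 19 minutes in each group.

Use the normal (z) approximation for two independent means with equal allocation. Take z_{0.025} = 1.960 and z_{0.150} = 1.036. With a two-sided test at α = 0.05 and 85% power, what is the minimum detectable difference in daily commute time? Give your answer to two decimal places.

Minimum detectable difference ≈ 2.45 minutes

δ = (z_{α/2} + z_β) · √((σ₁²+σ₂²)/n)
  = (1.960 + 1.036) · √(722/1077)
  = 2.996 · √0.67038
  = 2.996 · 0.8188
  = 2.4530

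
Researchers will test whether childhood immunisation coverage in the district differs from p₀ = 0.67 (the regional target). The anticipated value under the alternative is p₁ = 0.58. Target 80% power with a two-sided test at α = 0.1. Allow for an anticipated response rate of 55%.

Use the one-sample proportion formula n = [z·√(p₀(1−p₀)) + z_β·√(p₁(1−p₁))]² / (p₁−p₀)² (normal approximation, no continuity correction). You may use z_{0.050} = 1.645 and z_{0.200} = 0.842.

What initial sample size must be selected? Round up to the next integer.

n = [z_{α/2}·√(p₀q₀) + z_β·√(p₁q₁)]² / (p₁ − p₀)²
  = [1.645·√(0.67·0.33) + 0.842·√(0.58·0.42)]² / (-0.09)²
  = [1.645·0.4702 + 0.842·0.4936]² / 0.0081
  = [1.1891]² / 0.0081
  = 174.56
Adjust for 55% response: 174.56 / 0.55 = 317.37.
Round up → n = 318.

n = 318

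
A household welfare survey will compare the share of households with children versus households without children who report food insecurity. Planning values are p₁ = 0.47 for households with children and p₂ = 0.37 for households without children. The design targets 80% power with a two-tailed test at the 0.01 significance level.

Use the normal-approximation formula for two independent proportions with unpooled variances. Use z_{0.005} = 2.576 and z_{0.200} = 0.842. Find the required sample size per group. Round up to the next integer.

n = 564 per group

n = (z_{α/2} + z_β)² · [p₁(1−p₁) + p₂(1−p₂)] / (p₁ − p₂)²
  = (2.576 + 0.842)² · (0.47·0.53 + 0.37·0.63) / (0.10)²
  = (3.418)² · (0.2491 + 0.2331) / 0.0100
  = 11.6827 · 0.4822 / 0.0100
  = 563.34
Round up → n = 564 per group.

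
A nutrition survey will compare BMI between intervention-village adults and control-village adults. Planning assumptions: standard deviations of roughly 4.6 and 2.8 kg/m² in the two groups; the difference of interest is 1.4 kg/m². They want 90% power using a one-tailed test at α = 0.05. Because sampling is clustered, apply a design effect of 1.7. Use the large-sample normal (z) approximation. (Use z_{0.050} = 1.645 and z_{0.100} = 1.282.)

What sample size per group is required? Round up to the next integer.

n = (z_α + z_β)² · (σ₁² + σ₂²) / δ²
  = (1.645 + 1.282)² · (4.6² + 2.8² = 29) / 1.4²
  = 8.5673 · 29 / 1.96
  = 126.76
Design effect: 1.7 × 126.76 = 215.49.
Round up → n = 216 per group.

n = 216 per group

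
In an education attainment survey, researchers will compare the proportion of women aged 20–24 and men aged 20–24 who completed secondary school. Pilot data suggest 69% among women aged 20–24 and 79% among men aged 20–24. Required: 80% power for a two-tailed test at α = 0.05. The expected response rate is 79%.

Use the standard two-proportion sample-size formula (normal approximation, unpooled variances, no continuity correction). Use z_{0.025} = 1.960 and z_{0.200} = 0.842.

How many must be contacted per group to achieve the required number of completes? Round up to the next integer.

n = (z_{α/2} + z_β)² · [p₁(1−p₁) + p₂(1−p₂)] / (p₁ − p₂)²
  = (1.960 + 0.842)² · (0.69·0.31 + 0.79·0.21) / (-0.10)²
  = (2.802)² · (0.2139 + 0.1659) / 0.0100
  = 7.8512 · 0.3798 / 0.0100
  = 298.19
Adjust for 79% response: 298.19 / 0.79 = 377.45.
Round up → n = 378 per group.

n = 378 per group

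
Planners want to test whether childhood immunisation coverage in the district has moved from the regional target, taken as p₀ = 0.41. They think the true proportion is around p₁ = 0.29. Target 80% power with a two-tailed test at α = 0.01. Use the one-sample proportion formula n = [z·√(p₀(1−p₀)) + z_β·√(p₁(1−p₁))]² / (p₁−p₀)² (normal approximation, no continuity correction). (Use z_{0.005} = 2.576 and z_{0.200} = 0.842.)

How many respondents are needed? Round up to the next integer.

n = 189

n = [z_{α/2}·√(p₀q₀) + z_β·√(p₁q₁)]² / (p₁ − p₀)²
  = [2.576·√(0.41·0.59) + 0.842·√(0.29·0.71)]² / (-0.12)²
  = [2.576·0.4918 + 0.842·0.4538]² / 0.0144
  = [1.6490]² / 0.0144
  = 188.84
Round up → n = 189.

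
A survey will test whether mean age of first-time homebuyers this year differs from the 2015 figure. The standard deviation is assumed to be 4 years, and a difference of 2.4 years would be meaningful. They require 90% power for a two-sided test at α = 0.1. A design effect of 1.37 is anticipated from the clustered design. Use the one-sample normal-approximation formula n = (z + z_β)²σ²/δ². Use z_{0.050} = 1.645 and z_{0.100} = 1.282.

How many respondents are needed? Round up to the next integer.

n = 33

n = (z_{α/2} + z_β)² · σ² / δ²
  = (1.645 + 1.282)² · 4² / 2.4²
  = 8.5673 · 16 / 5.76
  = 23.80
Design effect: 1.37 × 23.80 = 32.60.
Round up → n = 33.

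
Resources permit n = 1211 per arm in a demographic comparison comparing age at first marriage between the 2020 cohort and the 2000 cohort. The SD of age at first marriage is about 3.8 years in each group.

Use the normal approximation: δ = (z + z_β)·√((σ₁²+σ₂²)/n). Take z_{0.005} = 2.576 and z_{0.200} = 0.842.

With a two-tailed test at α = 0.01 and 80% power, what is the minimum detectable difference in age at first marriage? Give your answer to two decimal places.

Minimum detectable difference ≈ 0.53 years

δ = (z_{α/2} + z_β) · √((σ₁²+σ₂²)/n)
  = (2.576 + 0.842) · √(28.88/1211)
  = 3.418 · √0.02385
  = 3.418 · 0.1544
  = 0.5278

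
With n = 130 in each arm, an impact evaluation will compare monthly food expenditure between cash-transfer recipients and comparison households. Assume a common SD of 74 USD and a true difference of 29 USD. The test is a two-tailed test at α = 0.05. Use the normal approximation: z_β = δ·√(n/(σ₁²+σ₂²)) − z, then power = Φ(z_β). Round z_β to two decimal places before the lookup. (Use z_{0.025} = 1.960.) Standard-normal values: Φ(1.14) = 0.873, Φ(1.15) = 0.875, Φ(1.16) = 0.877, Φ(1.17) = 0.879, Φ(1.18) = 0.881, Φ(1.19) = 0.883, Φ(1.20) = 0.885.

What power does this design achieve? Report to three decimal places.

Power ≈ 0.885

z_β = δ·√(n/(σ₁²+σ₂²)) − z_{α/2}
    = 29 · √(130/10952) − 1.960
    = 29 · 0.10895 − 1.960
    = 3.1595 − 1.960 = 1.1995 → 1.20
Power = Φ(1.20) = 0.885.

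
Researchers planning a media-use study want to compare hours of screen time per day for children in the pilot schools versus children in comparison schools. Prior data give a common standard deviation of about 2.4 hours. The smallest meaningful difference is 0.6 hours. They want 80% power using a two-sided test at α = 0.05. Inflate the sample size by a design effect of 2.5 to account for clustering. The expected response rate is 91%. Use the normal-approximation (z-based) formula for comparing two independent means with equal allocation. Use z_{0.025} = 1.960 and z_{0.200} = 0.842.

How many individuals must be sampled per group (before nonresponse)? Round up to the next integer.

n = 691 per group

n = (z_{α/2} + z_β)² · (σ₁² + σ₂²) / δ²
  = (1.960 + 0.842)² · (2·2.4² = 11.52) / 0.6²
  = 7.8512 · 11.52 / 0.36
  = 251.24
Design effect: 2.5 × 251.24 = 628.10.
Adjust for 91% response: 628.10 / 0.91 = 690.22.
Round up → n = 691 per group.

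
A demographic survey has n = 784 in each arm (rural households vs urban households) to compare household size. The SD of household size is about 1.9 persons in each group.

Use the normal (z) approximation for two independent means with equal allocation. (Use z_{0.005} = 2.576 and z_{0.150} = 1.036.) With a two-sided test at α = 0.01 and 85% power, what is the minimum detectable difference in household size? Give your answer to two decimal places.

Minimum detectable difference ≈ 0.35 persons

δ = (z_{α/2} + z_β) · √((σ₁²+σ₂²)/n)
  = (2.576 + 1.036) · √(7.22/784)
  = 3.612 · √0.00921
  = 3.612 · 0.0960
  = 0.3466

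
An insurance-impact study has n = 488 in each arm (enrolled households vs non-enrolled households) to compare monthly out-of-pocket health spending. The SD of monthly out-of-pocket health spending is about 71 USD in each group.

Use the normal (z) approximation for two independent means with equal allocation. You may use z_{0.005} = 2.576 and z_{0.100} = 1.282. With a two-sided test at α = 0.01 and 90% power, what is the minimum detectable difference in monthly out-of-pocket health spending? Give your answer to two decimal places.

δ = (z_{α/2} + z_β) · √((σ₁²+σ₂²)/n)
  = (2.576 + 1.282) · √(10082/488)
  = 3.858 · √20.6598
  = 3.858 · 4.5453
  = 17.5358

Minimum detectable difference ≈ 17.54 USD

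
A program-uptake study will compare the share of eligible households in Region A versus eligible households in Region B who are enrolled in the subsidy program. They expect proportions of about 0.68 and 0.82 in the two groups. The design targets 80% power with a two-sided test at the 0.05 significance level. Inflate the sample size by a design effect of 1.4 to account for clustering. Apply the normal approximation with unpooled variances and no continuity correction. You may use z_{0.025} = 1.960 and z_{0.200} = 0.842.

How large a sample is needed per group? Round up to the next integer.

n = (z_{α/2} + z_β)² · [p₁(1−p₁) + p₂(1−p₂)] / (p₁ − p₂)²
  = (1.960 + 0.842)² · (0.68·0.32 + 0.82·0.18) / (-0.14)²
  = (2.802)² · (0.2176 + 0.1476) / 0.0196
  = 7.8512 · 0.3652 / 0.0196
  = 146.29
Design effect: 1.4 × 146.29 = 204.80.
Round up → n = 205 per group.

n = 205 per group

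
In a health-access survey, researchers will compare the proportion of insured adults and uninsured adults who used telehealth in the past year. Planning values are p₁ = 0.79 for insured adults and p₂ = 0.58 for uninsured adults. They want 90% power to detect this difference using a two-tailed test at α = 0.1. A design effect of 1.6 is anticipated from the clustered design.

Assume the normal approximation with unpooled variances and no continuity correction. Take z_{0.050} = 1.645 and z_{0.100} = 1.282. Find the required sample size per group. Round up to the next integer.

n = (z_{α/2} + z_β)² · [p₁(1−p₁) + p₂(1−p₂)] / (p₁ − p₂)²
  = (1.645 + 1.282)² · (0.79·0.21 + 0.58·0.42) / (0.21)²
  = (2.927)² · (0.1659 + 0.2436) / 0.0441
  = 8.5673 · 0.4095 / 0.0441
  = 79.55
Design effect: 1.6 × 79.55 = 127.29.
Round up → n = 128 per group.

n = 128 per group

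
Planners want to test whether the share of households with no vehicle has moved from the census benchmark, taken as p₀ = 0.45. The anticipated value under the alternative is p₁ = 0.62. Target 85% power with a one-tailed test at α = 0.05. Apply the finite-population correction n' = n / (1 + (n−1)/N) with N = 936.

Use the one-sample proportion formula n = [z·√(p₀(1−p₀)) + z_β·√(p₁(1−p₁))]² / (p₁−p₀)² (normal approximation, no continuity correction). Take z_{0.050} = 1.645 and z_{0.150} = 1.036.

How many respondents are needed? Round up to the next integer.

n = 57

n = [z_α·√(p₀q₀) + z_β·√(p₁q₁)]² / (p₁ − p₀)²
  = [1.645·√(0.45·0.55) + 1.036·√(0.62·0.38)]² / (0.17)²
  = [1.645·0.4975 + 1.036·0.4854]² / 0.0289
  = [1.3212]² / 0.0289
  = 60.40
Finite-population correction (N = 936): 60.40 / (1 + (60.40 − 1)/936) = 56.80.
Round up → n = 57.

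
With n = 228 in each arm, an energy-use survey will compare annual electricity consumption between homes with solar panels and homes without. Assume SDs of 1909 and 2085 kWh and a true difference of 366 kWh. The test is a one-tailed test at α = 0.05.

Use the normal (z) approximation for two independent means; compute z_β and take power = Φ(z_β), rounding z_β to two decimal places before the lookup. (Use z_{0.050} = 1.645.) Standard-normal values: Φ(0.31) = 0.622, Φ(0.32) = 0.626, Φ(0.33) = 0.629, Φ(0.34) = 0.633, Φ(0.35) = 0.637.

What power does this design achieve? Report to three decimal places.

z_β = δ·√(n/(σ₁²+σ₂²)) − z_α
    = 366 · √(228/7991506) − 1.645
    = 366 · 0.00534 − 1.645
    = 1.9549 − 1.645 = 0.3099 → 0.31
Power = Φ(0.31) = 0.622.

Power ≈ 0.622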